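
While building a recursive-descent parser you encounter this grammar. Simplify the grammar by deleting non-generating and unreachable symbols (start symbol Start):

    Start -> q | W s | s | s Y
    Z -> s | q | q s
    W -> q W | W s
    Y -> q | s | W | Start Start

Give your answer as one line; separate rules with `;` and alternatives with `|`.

Start -> q | s | s Y; Y -> q | s | Start Start

Generating nonterminals: {Start, Y, Z}.
Reachable from Start after that: {Start, Y}.
Removed useless symbols: {W, Z} and every production mentioning them.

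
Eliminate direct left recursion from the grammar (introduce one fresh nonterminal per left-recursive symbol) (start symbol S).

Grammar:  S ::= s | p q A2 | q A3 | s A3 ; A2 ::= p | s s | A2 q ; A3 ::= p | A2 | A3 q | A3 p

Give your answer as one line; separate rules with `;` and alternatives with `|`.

S ::= s | p q A2 | q A3 | s A3; A2 ::= p A2' | s s A2'; A3 ::= p A3' | A2 A3'; A2' ::= q A2' | ε; A3' ::= q A3' | p A3' | ε

Directly left-recursive nonterminals: A2, A3.
For A2: α = {q}, β = {p, s s}. Rewrite as A2 → β A2' and A2' → α A2' | ε.
For A3: α = {q, p}, β = {p, A2}. Rewrite as A3 → β A3' and A3' → α A3' | ε.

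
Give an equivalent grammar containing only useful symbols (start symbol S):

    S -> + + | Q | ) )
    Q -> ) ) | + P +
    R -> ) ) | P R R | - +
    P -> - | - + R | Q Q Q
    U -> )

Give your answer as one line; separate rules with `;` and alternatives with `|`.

Generating nonterminals: {P, Q, R, S, U}.
Reachable from S after that: {P, Q, R, S}.
Removed useless symbols: {U} and every production mentioning them.

S -> + + | Q | ) ); Q -> ) ) | + P +; R -> ) ) | P R R | - +; P -> - | - + R | Q Q Q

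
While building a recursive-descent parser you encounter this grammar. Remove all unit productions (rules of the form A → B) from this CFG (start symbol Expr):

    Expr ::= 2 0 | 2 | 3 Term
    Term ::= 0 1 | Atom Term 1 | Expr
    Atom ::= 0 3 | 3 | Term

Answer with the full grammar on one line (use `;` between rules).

Unit pairs: Atom ⇒* {Expr, Term}; Term ⇒* {Expr}.
For every A with A ⇒* B via unit rules, add B's non-unit alternatives to A; then delete every rule of the form X → Y.

Expr ::= 2 0 | 2 | 3 Term; Term ::= 0 1 | Atom Term 1 | 2 0 | 2 | 3 Term; Atom ::= 0 1 | Atom Term 1 | 0 3 | 3 | 2 0 | 2 | 3 Term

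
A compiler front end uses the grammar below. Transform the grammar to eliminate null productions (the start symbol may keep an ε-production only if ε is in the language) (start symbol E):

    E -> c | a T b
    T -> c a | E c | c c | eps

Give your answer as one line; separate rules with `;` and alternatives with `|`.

Nullable nonterminals: {T}.
ε ∉ L(G), so no ε-production is kept.
Add the nullable-subset variants: E → a T b gives a T b | a b.

E -> c | a T b | a b; T -> c a | E c | c c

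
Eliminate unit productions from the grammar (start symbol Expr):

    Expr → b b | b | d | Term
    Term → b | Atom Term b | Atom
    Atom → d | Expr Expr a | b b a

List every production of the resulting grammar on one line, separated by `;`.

Expr → b | Atom Term b | d | Expr Expr a | b b a | b b; Term → b | Atom Term b | d | Expr Expr a | b b a; Atom → d | Expr Expr a | b b a

Unit pairs: Expr ⇒* {Atom, Term}; Term ⇒* {Atom}.
Replace each nonterminal's rules with the union of the non-unit rules of every nonterminal it unit-derives.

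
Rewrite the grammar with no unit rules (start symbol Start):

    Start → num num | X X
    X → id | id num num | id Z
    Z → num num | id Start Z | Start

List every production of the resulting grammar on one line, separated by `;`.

Unit pairs: Z ⇒* {Start}.
Replace each nonterminal's rules with the union of the non-unit rules of every nonterminal it unit-derives.

Start → num num | X X; X → id | id num num | id Z; Z → num num | id Start Z | X X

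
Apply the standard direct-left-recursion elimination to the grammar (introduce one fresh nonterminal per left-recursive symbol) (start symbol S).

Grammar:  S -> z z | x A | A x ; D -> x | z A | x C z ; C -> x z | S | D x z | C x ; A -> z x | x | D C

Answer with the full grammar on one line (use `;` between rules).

S -> z z | x A | A x; D -> x | z A | x C z; C -> x z C' | S C' | D x z C'; A -> z x | x | D C; C' -> x C' | eps

Left recursion appears on C.
For C: α = {x}, β = {x z, S, D x z}. Rewrite as C → β C' and C' → α C' | ε.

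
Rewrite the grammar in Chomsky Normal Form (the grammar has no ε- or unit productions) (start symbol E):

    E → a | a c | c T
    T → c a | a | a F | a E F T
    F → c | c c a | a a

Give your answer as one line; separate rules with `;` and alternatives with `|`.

E → a | X1 X2 | X2 T; T → X2 X1 | a | X1 F | X1 Y1; F → c | X2 Y3 | X1 X1; X1 → a; X2 → c; Y1 → E Y2; Y2 → F T; Y3 → X2 X1

Introduce a nonterminal for each terminal appearing in a rule of length ≥ 2: X1 → a, X2 → c.
Binarize each right-hand side of length ≥ 3 by chaining fresh nonterminals (Y1, Y2, …): affected rules were T → X1 E F T; F → X2 X2 X1.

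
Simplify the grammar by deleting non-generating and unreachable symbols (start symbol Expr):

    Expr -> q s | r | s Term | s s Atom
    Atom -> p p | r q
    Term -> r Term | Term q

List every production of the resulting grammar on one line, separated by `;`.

Expr -> q s | r | s s Atom; Atom -> p p | r q

Generating nonterminals: {Atom, Expr}.
Reachable from Expr after that: {Atom, Expr}.
Removed useless symbols: {Term} and every production mentioning them.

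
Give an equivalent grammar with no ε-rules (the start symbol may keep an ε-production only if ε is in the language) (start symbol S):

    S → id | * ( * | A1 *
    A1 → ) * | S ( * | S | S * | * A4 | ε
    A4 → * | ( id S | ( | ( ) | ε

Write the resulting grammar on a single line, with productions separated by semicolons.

The nullable symbols are {A1, A4}.
ε ∉ L(G), so no ε-production is kept.
Expand every rule over subsets of its nullable positions: S → A1 * gives A1 * | *. A1 → * A4 gives * A4 | *.

S → id | * ( * | A1 * | *; A1 → ) * | S ( * | S | S * | * A4 | *; A4 → * | ( id S | ( | ( )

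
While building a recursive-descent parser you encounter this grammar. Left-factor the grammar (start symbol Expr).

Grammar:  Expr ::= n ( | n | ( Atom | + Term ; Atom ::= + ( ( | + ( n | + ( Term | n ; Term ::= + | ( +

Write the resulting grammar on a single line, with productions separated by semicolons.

Expr has alternatives sharing prefix 'n': factor to Expr → n Expr1 with Expr1 → ( | ε.
Atom has alternatives sharing prefix '+ (': factor to Atom → + ( Atom1 with Atom1 → ( | n | Term.

Expr ::= ( Atom | + Term | n Expr1; Atom ::= n | + ( Atom1; Term ::= + | ( +; Expr1 ::= ( | ε; Atom1 ::= ( | n | Term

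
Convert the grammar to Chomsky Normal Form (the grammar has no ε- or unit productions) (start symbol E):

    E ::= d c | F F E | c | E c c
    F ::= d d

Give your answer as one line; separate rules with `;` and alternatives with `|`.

E ::= X1 X2 | F Y1 | c | E Y2; F ::= X1 X1; X1 ::= d; X2 ::= c; Y1 ::= F E; Y2 ::= X2 X2

Introduce a nonterminal for each terminal appearing in a rule of length ≥ 2: X1 → d, X2 → c.
Binarize each right-hand side of length ≥ 3 by chaining fresh nonterminals (Y1, Y2, …): affected rules were E → F F E; E → E X2 X2.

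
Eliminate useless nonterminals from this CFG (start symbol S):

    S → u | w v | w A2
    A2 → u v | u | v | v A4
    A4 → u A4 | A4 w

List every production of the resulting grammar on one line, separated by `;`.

S → u | w v | w A2; A2 → u v | u | v

Generating nonterminals: {A2, S}.
Reachable from S after that: {A2, S}.
Removed useless symbols: {A4} and every production mentioning them.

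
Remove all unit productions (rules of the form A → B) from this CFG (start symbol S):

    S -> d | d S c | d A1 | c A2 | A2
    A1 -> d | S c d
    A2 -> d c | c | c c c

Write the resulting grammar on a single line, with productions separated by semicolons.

S -> d c | c | c c c | d | d S c | d A1 | c A2; A1 -> d | S c d; A2 -> d c | c | c c c

Unit pairs: S ⇒* {A2}.
For each unit pair (A, B), copy every non-unit production of B to A, then drop all unit productions.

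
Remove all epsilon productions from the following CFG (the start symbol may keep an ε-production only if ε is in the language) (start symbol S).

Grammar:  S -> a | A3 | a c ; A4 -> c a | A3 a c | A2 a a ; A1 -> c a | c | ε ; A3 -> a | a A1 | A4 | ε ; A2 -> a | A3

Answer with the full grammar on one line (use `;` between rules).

S -> a | A3 | a c | ε; A4 -> c a | A3 a c | a c | A2 a a | a a; A1 -> c a | c; A3 -> a | a A1 | A4; A2 -> a | A3

The nullable symbols are {A1, A2, A3, S}.
ε ∈ L(G) since S is nullable, so keep S → ε.
Expand every rule over subsets of its nullable positions: A4 → A3 a c gives A3 a c | a c. A4 → A2 a a gives A2 a a | a a.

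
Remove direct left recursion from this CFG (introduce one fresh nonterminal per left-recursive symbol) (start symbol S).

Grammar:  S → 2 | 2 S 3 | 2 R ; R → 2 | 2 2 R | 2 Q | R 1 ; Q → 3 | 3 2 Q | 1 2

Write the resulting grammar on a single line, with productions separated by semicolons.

S → 2 | 2 S 3 | 2 R; R → 2 R' | 2 2 R R' | 2 Q R'; Q → 3 | 3 2 Q | 1 2; R' → 1 R' | epsilon

Directly left-recursive nonterminal: R.
For R: α = {1}, β = {2, 2 2 R, 2 Q}. Rewrite as R → β R' and R' → α R' | ε.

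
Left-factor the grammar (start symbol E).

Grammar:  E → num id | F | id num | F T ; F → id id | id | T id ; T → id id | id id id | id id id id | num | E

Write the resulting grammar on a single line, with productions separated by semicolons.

E → num id | id num | F E'; F → T id | id F'; T → num | E | id id T'; E' → ε | T; F' → id | ε; T' → ε | id T''; T'' → ε | id

E has alternatives sharing prefix 'F': factor to E → F E' with E' → ε | T.
F has alternatives sharing prefix 'id': factor to F → id F' with F' → id | ε.
T has alternatives sharing prefix 'id id': factor to T → id id T' with T' → ε | id | id id.
T' has alternatives sharing prefix 'id': factor to T' → id T'' with T'' → ε | id.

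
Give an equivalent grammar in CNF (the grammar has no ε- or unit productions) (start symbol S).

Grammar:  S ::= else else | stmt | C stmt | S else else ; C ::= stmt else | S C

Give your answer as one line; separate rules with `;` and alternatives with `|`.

Introduce a nonterminal for each terminal appearing in a rule of length ≥ 2: X1 → else, X2 → stmt.
Binarize each right-hand side of length ≥ 3 by chaining fresh nonterminals (Y1, Y2, …): affected rules were S → S X1 X1.

S ::= X1 X1 | stmt | C X2 | S Y1; C ::= X2 X1 | S C; X1 ::= else; X2 ::= stmt; Y1 ::= X1 X1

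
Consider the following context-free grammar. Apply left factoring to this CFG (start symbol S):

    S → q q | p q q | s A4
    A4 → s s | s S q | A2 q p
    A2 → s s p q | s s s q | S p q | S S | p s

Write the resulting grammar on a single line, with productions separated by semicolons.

A4 has alternatives sharing prefix 's': factor to A4 → s A4' with A4' → s | S q.
A2 has alternatives sharing prefix 's s': factor to A2 → s s A2' with A2' → p q | s q.
A2 has alternatives sharing prefix 'S': factor to A2 → S A2'' with A2'' → p q | S.

S → q q | p q q | s A4; A4 → A2 q p | s A4'; A2 → p s | s s A2' | S A2''; A4' → s | S q; A2' → p q | s q; A2'' → p q | S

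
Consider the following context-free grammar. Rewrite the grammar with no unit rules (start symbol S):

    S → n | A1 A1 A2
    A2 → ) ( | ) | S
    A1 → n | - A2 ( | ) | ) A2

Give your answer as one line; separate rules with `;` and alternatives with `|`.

Unit pairs: A2 ⇒* {S}.
For each unit pair (A, B), copy every non-unit production of B to A, then drop all unit productions.

S → n | A1 A1 A2; A2 → ) ( | ) | n | A1 A1 A2; A1 → n | - A2 ( | ) | ) A2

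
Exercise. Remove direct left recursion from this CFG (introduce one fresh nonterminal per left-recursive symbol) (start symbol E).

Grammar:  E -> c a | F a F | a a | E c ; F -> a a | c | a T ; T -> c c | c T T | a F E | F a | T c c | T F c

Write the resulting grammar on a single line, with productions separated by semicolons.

E, T are directly left-recursive.
For E: α = {c}, β = {c a, F a F, a a}. Rewrite as E → β E' and E' → α E' | ε.
For T: α = {c c, F c}, β = {c c, c T T, a F E, F a}. Rewrite as T → β T' and T' → α T' | ε.

E -> c a E' | F a F E' | a a E'; F -> a a | c | a T; T -> c c T' | c T T T' | a F E T' | F a T'; E' -> c E' | ε; T' -> c c T' | F c T' | ε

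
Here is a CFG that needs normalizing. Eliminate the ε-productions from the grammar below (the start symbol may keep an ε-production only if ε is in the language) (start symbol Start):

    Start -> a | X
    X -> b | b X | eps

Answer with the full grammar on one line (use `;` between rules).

Start -> a | X | eps; X -> b | b X

Nullable nonterminals: {Start, X}.
ε ∈ L(G) since Start is nullable, so keep Start → ε.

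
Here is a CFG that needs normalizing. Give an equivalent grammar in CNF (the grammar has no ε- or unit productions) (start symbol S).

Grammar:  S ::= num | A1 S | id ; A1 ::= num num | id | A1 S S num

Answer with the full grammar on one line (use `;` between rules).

S ::= num | A1 S | id; A1 ::= X1 X1 | id | A1 Y1; X1 ::= num; Y1 ::= S Y2; Y2 ::= S X1

Introduce a nonterminal for each terminal appearing in a rule of length ≥ 2: X1 → num.
Binarize each right-hand side of length ≥ 3 by chaining fresh nonterminals (Y1, Y2, …): affected rules were A1 → A1 S S X1.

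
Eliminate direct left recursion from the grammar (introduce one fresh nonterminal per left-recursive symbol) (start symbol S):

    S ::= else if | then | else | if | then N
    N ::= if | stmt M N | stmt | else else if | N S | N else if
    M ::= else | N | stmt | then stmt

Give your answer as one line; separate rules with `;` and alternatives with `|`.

Left recursion appears on N.
For N: α = {S, else if}, β = {if, stmt M N, stmt, else else if}. Rewrite as N → β N' and N' → α N' | ε.

S ::= else if | then | else | if | then N; N ::= if N' | stmt M N N' | stmt N' | else else if N'; M ::= else | N | stmt | then stmt; N' ::= S N' | else if N' | epsilon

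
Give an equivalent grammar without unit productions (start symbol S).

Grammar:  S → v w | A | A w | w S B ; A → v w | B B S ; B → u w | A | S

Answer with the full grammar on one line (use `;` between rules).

S → v w | A w | w S B | B B S; A → v w | B B S; B → u w | v w | A w | w S B | B B S

Unit pairs: B ⇒* {A, S}; S ⇒* {A}.
For each unit pair (A, B), copy every non-unit production of B to A, then drop all unit productions.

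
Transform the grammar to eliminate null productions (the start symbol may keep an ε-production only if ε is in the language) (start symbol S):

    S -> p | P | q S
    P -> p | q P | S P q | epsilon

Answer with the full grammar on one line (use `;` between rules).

The nullable symbols are {P, S}.
ε ∈ L(G) since S is nullable, so keep S → ε.
For each production, add variants omitting each subset of nullable occurrences: S → q S gives q S | q. P → q P gives q P | q. P → S P q gives S P q | S q | P q.

S -> p | P | q S | q | ε; P -> p | q P | q | S P q | S q | P q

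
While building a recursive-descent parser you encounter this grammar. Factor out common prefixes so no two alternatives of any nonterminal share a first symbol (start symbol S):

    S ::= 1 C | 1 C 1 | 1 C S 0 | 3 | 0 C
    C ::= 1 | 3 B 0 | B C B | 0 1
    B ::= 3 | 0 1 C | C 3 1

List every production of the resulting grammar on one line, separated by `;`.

S has alternatives sharing prefix '1 C': factor to S → 1 C S' with S' → ε | 1 | S 0.

S ::= 3 | 0 C | 1 C S'; C ::= 1 | 3 B 0 | B C B | 0 1; B ::= 3 | 0 1 C | C 3 1; S' ::= ε | 1 | S 0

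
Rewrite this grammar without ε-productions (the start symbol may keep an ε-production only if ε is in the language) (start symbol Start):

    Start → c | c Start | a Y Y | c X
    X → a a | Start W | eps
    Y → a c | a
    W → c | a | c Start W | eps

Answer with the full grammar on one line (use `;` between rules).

Nullable nonterminals: {W, X}.
ε ∉ L(G), so no ε-production is kept.
Expand every rule over subsets of its nullable positions: X → Start W gives Start W | Start. W → c Start W gives c Start W | c Start.

Start → c | c Start | a Y Y | c X; X → a a | Start W | Start; Y → a c | a; W → c | a | c Start W | c Start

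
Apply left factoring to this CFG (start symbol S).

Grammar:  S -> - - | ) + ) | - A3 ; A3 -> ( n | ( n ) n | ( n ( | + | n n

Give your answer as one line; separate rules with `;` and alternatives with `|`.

S -> ) + ) | - S'; A3 -> + | n n | ( n A3'; S' -> - | A3; A3' -> eps | ) n | (

S has alternatives sharing prefix '-': factor to S → - S' with S' → - | A3.
A3 has alternatives sharing prefix '( n': factor to A3 → ( n A3' with A3' → ε | ) n | (.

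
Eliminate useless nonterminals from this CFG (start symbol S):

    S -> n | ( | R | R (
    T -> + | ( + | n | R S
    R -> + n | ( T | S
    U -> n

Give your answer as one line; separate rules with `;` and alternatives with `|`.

S -> n | ( | R | R (; T -> + | ( + | n | R S; R -> + n | ( T | S

Generating nonterminals: {R, S, T, U}.
Reachable from S after that: {R, S, T}.
Removed useless symbols: {U} and every production mentioning them.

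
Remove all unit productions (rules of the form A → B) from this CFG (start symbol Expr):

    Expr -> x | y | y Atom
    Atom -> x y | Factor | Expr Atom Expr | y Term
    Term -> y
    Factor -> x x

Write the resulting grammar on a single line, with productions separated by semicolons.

Expr -> x | y | y Atom; Atom -> x y | Expr Atom Expr | y Term | x x; Term -> y; Factor -> x x

Unit pairs: Atom ⇒* {Factor}.
For each unit pair (A, B), copy every non-unit production of B to A, then drop all unit productions.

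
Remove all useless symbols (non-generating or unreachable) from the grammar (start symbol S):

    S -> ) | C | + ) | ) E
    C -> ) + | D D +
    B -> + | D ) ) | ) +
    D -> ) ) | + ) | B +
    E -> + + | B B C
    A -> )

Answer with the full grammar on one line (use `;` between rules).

S -> ) | C | + ) | ) E; C -> ) + | D D +; B -> + | D ) ) | ) +; D -> ) ) | + ) | B +; E -> + + | B B C

Generating nonterminals: {A, B, C, D, E, S}.
Reachable from S after that: {B, C, D, E, S}.
Removed useless symbols: {A} and every production mentioning them.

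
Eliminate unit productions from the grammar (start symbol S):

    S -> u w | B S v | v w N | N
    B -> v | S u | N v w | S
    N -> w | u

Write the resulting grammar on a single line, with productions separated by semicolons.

S -> u w | B S v | v w N | w | u; B -> v | S u | N v w | u w | B S v | v w N | w | u; N -> w | u

Unit pairs: B ⇒* {N, S}; S ⇒* {N}.
For every A with A ⇒* B via unit rules, add B's non-unit alternatives to A; then delete every rule of the form X → Y.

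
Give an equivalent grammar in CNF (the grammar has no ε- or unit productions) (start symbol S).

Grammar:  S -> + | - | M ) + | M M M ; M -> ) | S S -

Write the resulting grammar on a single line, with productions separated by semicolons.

S -> + | - | M Y1 | M Y2; M -> ) | S Y3; X1 -> ); X2 -> +; X3 -> -; Y1 -> X1 X2; Y2 -> M M; Y3 -> S X3

Introduce a nonterminal for each terminal appearing in a rule of length ≥ 2: X1 → ), X2 → +, X3 → -.
Binarize each right-hand side of length ≥ 3 by chaining fresh nonterminals (Y1, Y2, …): affected rules were S → M X1 X2; S → M M M; M → S S X3.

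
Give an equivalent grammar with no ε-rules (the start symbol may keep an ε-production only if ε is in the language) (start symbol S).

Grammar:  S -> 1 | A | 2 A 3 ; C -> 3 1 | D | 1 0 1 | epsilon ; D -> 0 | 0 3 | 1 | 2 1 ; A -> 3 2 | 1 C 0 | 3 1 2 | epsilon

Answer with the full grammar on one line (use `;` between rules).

Nullable nonterminals: {A, C, S}.
ε ∈ L(G) since S is nullable, so keep S → ε.
Add the nullable-subset variants: S → 2 A 3 gives 2 A 3 | 2 3. A → 1 C 0 gives 1 C 0 | 1 0.

S -> 1 | A | 2 A 3 | 2 3 | ε; C -> 3 1 | D | 1 0 1; D -> 0 | 0 3 | 1 | 2 1; A -> 3 2 | 1 C 0 | 1 0 | 3 1 2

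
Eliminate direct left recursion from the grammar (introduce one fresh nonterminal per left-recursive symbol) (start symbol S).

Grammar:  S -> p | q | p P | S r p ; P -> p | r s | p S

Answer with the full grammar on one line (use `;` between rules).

Left recursion appears on S.
For S: α = {r p}, β = {p, q, p P}. Rewrite as S → β S' and S' → α S' | ε.

S -> p S' | q S' | p P S'; P -> p | r s | p S; S' -> r p S' | epsilon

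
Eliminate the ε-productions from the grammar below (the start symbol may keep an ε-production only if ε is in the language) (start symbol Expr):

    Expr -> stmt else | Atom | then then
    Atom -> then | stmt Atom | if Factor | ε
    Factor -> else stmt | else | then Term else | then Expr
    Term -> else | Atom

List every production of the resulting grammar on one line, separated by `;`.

Expr -> stmt else | Atom | then then | ε; Atom -> then | stmt Atom | stmt | if Factor; Factor -> else stmt | else | then Term else | then else | then Expr | then; Term -> else | Atom

Nullable set = {Atom, Expr, Term}.
ε ∈ L(G) since Expr is nullable, so keep Expr → ε.
For each production, add variants omitting each subset of nullable occurrences: Atom → stmt Atom gives stmt Atom | stmt. Factor → then Term else gives then Term else | then else. Factor → then Expr gives then Expr | then.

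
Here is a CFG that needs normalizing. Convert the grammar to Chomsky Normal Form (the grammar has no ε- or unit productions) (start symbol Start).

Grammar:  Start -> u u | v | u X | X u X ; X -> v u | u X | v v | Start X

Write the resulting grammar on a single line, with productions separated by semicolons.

Introduce a nonterminal for each terminal appearing in a rule of length ≥ 2: X1 → u, X2 → v.
Binarize each right-hand side of length ≥ 3 by chaining fresh nonterminals (Y1, Y2, …): affected rules were Start → X X1 X.

Start -> X1 X1 | v | X1 X | X Y1; X -> X2 X1 | X1 X | X2 X2 | Start X; X1 -> u; X2 -> v; Y1 -> X1 X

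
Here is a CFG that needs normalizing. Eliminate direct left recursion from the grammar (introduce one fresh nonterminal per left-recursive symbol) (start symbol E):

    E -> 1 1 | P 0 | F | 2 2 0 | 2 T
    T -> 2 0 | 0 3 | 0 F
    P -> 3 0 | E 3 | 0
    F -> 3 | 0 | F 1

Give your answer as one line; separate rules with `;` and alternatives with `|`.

E -> 1 1 | P 0 | F | 2 2 0 | 2 T; T -> 2 0 | 0 3 | 0 F; P -> 3 0 | E 3 | 0; F -> 3 F' | 0 F'; F' -> 1 F' | ε

Directly left-recursive nonterminal: F.
For F: α = {1}, β = {3, 0}. Rewrite as F → β F' and F' → α F' | ε.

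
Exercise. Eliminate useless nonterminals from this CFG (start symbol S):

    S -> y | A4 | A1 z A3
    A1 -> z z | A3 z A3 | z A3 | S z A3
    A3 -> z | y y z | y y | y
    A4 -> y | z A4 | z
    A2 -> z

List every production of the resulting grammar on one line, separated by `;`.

S -> y | A4 | A1 z A3; A1 -> z z | A3 z A3 | z A3 | S z A3; A3 -> z | y y z | y y | y; A4 -> y | z A4 | z

Generating nonterminals: {A1, A2, A3, A4, S}.
Reachable from S after that: {A1, A3, A4, S}.
Removed useless symbols: {A2} and every production mentioning them.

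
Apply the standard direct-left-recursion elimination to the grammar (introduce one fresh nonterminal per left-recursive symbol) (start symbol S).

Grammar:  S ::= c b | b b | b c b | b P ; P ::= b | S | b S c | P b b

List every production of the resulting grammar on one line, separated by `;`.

Left recursion appears on P.
For P: α = {b b}, β = {b, S, b S c}. Rewrite as P → β P' and P' → α P' | ε.

S ::= c b | b b | b c b | b P; P ::= b P' | S P' | b S c P'; P' ::= b b P' | ε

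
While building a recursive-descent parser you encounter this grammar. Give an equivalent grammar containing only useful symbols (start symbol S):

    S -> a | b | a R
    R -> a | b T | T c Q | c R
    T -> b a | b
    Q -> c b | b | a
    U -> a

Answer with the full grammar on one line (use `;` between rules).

Generating nonterminals: {Q, R, S, T, U}.
Reachable from S after that: {Q, R, S, T}.
Removed useless symbols: {U} and every production mentioning them.

S -> a | b | a R; R -> a | b T | T c Q | c R; T -> b a | b; Q -> c b | b | a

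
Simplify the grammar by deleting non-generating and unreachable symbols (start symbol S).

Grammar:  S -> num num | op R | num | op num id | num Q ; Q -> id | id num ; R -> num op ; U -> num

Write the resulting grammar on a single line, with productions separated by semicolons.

S -> num num | op R | num | op num id | num Q; Q -> id | id num; R -> num op

Generating nonterminals: {Q, R, S, U}.
Reachable from S after that: {Q, R, S}.
Removed useless symbols: {U} and every production mentioning them.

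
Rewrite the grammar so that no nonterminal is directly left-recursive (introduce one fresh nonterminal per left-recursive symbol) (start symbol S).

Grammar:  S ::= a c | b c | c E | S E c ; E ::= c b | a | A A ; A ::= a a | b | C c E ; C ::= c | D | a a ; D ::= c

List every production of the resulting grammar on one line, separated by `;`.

S ::= a c S' | b c S' | c E S'; E ::= c b | a | A A; A ::= a a | b | C c E; C ::= c | D | a a; D ::= c; S' ::= E c S' | epsilon

Left recursion appears on S.
For S: α = {E c}, β = {a c, b c, c E}. Rewrite as S → β S' and S' → α S' | ε.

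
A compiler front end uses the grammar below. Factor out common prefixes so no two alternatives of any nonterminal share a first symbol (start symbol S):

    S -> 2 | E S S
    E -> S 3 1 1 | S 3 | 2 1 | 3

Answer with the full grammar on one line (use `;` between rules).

E has alternatives sharing prefix 'S 3': factor to E → S 3 E' with E' → 1 1 | ε.

S -> 2 | E S S; E -> 2 1 | 3 | S 3 E'; E' -> 1 1 | ε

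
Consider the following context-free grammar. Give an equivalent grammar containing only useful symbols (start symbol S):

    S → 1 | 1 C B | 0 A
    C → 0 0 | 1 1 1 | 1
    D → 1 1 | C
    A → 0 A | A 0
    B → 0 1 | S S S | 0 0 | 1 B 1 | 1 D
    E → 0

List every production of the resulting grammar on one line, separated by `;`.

S → 1 | 1 C B; C → 0 0 | 1 1 1 | 1; D → 1 1 | C; B → 0 1 | S S S | 0 0 | 1 B 1 | 1 D

Generating nonterminals: {B, C, D, E, S}.
Reachable from S after that: {B, C, D, S}.
Removed useless symbols: {A, E} and every production mentioning them.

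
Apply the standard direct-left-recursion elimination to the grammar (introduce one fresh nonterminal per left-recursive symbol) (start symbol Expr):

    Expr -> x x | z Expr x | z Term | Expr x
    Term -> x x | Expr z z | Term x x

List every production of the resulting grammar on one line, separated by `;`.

Left recursion appears on Expr, Term.
For Expr: α = {x}, β = {x x, z Expr x, z Term}. Rewrite as Expr → β Expr1 and Expr1 → α Expr1 | ε.
For Term: α = {x x}, β = {x x, Expr z z}. Rewrite as Term → β Term1 and Term1 → α Term1 | ε.

Expr -> x x Expr1 | z Expr x Expr1 | z Term Expr1; Term -> x x Term1 | Expr z z Term1; Expr1 -> x Expr1 | ε; Term1 -> x x Term1 | ε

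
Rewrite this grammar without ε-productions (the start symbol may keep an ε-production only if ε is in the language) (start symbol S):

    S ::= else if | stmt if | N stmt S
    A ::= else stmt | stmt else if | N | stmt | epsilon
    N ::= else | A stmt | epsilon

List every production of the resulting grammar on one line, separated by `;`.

The nullable symbols are {A, N}.
ε ∉ L(G), so no ε-production is kept.
For each production, add variants omitting each subset of nullable occurrences: S → N stmt S gives N stmt S | stmt S. N → A stmt gives A stmt | stmt.

S ::= else if | stmt if | N stmt S | stmt S; A ::= else stmt | stmt else if | N | stmt; N ::= else | A stmt | stmt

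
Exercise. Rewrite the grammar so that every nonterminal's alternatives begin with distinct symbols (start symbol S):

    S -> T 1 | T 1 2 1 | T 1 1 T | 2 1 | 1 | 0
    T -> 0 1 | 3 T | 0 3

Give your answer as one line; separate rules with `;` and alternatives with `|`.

S -> 2 1 | 1 | 0 | T 1 S'; T -> 3 T | 0 T'; S' -> epsilon | 2 1 | 1 T; T' -> 1 | 3

S has alternatives sharing prefix 'T 1': factor to S → T 1 S' with S' → ε | 2 1 | 1 T.
T has alternatives sharing prefix '0': factor to T → 0 T' with T' → 1 | 3.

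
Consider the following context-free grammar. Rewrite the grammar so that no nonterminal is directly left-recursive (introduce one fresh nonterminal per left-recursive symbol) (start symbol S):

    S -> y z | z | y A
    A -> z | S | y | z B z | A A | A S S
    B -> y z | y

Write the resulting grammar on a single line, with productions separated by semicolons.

S -> y z | z | y A; A -> z A' | S A' | y A' | z B z A'; B -> y z | y; A' -> A A' | S S A' | ε

A is directly left-recursive.
For A: α = {A, S S}, β = {z, S, y, z B z}. Rewrite as A → β A' and A' → α A' | ε.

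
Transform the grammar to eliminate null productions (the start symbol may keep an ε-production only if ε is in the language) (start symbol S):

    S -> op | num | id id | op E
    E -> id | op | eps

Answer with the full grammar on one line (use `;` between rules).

Nullable set = {E}.
ε ∉ L(G), so no ε-production is kept.

S -> op | num | id id | op E; E -> id | op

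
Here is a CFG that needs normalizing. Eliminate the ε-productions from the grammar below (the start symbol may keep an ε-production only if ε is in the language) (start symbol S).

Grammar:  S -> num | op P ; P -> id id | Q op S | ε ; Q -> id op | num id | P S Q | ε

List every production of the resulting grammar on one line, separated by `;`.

S -> num | op P | op; P -> id id | Q op S | op S; Q -> id op | num id | P S Q | P S | S Q | S

The nullable symbols are {P, Q}.
ε ∉ L(G), so no ε-production is kept.
For each production, add variants omitting each subset of nullable occurrences: S → op P gives op P | op. P → Q op S gives Q op S | op S. Q → P S Q gives P S Q | P S | S Q | S.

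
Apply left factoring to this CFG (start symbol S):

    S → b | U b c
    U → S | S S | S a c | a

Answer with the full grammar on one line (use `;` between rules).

U has alternatives sharing prefix 'S': factor to U → S U' with U' → ε | S | a c.

S → b | U b c; U → a | S U'; U' → ε | S | a c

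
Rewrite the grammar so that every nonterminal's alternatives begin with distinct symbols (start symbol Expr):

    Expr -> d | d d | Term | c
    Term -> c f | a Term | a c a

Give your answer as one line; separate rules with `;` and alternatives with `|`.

Expr -> Term | c | d Expr1; Term -> c f | a Term1; Expr1 -> epsilon | d; Term1 -> Term | c a

Expr has alternatives sharing prefix 'd': factor to Expr → d Expr1 with Expr1 → ε | d.
Term has alternatives sharing prefix 'a': factor to Term → a Term1 with Term1 → Term | c a.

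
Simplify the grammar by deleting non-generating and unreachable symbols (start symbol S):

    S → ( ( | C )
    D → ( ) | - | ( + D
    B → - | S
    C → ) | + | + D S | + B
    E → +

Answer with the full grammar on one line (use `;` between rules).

S → ( ( | C ); D → ( ) | - | ( + D; B → - | S; C → ) | + | + D S | + B

Generating nonterminals: {B, C, D, E, S}.
Reachable from S after that: {B, C, D, S}.
Removed useless symbols: {E} and every production mentioning them.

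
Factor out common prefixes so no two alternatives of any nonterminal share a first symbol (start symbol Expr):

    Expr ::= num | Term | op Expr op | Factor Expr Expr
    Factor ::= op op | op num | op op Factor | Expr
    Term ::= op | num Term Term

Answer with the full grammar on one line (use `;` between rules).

Expr ::= num | Term | op Expr op | Factor Expr Expr; Factor ::= Expr | op Factor1; Term ::= op | num Term Term; Factor1 ::= num | op Factor11; Factor11 ::= eps | Factor

Factor has alternatives sharing prefix 'op': factor to Factor → op Factor1 with Factor1 → op | num | op Factor.
Factor1 has alternatives sharing prefix 'op': factor to Factor1 → op Factor11 with Factor11 → ε | Factor.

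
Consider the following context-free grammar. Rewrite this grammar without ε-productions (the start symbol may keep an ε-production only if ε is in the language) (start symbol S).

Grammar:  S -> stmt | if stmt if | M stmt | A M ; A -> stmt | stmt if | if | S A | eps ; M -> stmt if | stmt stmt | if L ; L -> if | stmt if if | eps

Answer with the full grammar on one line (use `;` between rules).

S -> stmt | if stmt if | M stmt | A M | M; A -> stmt | stmt if | if | S A | S; M -> stmt if | stmt stmt | if L | if; L -> if | stmt if if

Nullable nonterminals: {A, L}.
ε ∉ L(G), so no ε-production is kept.
For each production, add variants omitting each subset of nullable occurrences: S → A M gives A M | M. A → S A gives S A | S. M → if L gives if L | if.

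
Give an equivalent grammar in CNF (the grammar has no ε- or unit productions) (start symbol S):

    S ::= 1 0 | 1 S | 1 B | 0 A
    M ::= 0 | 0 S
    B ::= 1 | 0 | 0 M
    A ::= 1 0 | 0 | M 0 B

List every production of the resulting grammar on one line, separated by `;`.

S ::= X1 X2 | X1 S | X1 B | X2 A; M ::= 0 | X2 S; B ::= 1 | 0 | X2 M; A ::= X1 X2 | 0 | M Y1; X1 ::= 1; X2 ::= 0; Y1 ::= X2 B

Introduce a nonterminal for each terminal appearing in a rule of length ≥ 2: X1 → 1, X2 → 0.
Binarize each right-hand side of length ≥ 3 by chaining fresh nonterminals (Y1, Y2, …): affected rules were A → M X2 B.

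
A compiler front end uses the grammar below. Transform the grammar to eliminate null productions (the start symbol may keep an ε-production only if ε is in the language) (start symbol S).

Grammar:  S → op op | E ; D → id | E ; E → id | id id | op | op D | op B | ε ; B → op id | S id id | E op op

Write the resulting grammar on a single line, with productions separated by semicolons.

S → op op | E | ε; D → id | E; E → id | id id | op | op D | op B; B → op id | S id id | id id | E op op | op op

Nullable set = {D, E, S}.
ε ∈ L(G) since S is nullable, so keep S → ε.
For each production, add variants omitting each subset of nullable occurrences: B → S id id gives S id id | id id. B → E op op gives E op op | op op.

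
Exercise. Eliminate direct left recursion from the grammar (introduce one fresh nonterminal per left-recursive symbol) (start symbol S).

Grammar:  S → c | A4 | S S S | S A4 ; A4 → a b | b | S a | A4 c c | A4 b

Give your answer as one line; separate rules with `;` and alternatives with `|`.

S → c S' | A4 S'; A4 → a b A4' | b A4' | S a A4'; S' → S S S' | A4 S' | ε; A4' → c c A4' | b A4' | ε

S, A4 are directly left-recursive.
For S: α = {S S, A4}, β = {c, A4}. Rewrite as S → β S' and S' → α S' | ε.
For A4: α = {c c, b}, β = {a b, b, S a}. Rewrite as A4 → β A4' and A4' → α A4' | ε.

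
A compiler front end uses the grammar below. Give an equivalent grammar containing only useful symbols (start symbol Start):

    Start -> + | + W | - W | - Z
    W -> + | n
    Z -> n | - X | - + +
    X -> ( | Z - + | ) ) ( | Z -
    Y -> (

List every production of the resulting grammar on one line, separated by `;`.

Start -> + | + W | - W | - Z; W -> + | n; Z -> n | - X | - + +; X -> ( | Z - + | ) ) ( | Z -

Generating nonterminals: {Start, W, X, Y, Z}.
Reachable from Start after that: {Start, W, X, Z}.
Removed useless symbols: {Y} and every production mentioning them.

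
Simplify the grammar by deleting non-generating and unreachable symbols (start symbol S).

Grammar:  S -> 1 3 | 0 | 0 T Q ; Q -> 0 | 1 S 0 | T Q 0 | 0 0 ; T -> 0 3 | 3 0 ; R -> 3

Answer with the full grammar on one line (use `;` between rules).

Generating nonterminals: {Q, R, S, T}.
Reachable from S after that: {Q, S, T}.
Removed useless symbols: {R} and every production mentioning them.

S -> 1 3 | 0 | 0 T Q; Q -> 0 | 1 S 0 | T Q 0 | 0 0; T -> 0 3 | 3 0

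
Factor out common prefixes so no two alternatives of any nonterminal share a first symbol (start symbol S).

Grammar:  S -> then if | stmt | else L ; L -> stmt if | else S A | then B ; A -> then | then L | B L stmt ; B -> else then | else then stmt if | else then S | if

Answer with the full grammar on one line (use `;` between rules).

A has alternatives sharing prefix 'then': factor to A → then A' with A' → ε | L.
B has alternatives sharing prefix 'else then': factor to B → else then B' with B' → ε | stmt if | S.

S -> then if | stmt | else L; L -> stmt if | else S A | then B; A -> B L stmt | then A'; B -> if | else then B'; A' -> epsilon | L; B' -> epsilon | stmt if | S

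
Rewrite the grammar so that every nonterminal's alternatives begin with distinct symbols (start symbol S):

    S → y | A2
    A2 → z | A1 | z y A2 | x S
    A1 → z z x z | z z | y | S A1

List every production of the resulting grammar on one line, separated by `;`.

A2 has alternatives sharing prefix 'z': factor to A2 → z A2' with A2' → ε | y A2.
A1 has alternatives sharing prefix 'z z': factor to A1 → z z A1' with A1' → x z | ε.

S → y | A2; A2 → A1 | x S | z A2'; A1 → y | S A1 | z z A1'; A2' → ε | y A2; A1' → x z | ε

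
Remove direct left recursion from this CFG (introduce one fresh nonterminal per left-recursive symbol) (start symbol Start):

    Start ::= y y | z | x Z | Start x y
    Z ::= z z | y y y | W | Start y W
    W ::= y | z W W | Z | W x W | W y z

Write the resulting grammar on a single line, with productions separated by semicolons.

Start ::= y y Start1 | z Start1 | x Z Start1; Z ::= z z | y y y | W | Start y W; W ::= y W1 | z W W W1 | Z W1; Start1 ::= x y Start1 | ε; W1 ::= x W W1 | y z W1 | ε

Directly left-recursive nonterminals: Start, W.
For Start: α = {x y}, β = {y y, z, x Z}. Rewrite as Start → β Start1 and Start1 → α Start1 | ε.
For W: α = {x W, y z}, β = {y, z W W, Z}. Rewrite as W → β W1 and W1 → α W1 | ε.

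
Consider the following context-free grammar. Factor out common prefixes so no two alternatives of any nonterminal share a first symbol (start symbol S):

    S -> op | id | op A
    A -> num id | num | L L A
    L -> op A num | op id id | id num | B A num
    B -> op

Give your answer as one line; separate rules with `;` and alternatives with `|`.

S -> id | op S'; A -> L L A | num A'; L -> id num | B A num | op L'; B -> op; S' -> ε | A; A' -> id | ε; L' -> A num | id id

S has alternatives sharing prefix 'op': factor to S → op S' with S' → ε | A.
A has alternatives sharing prefix 'num': factor to A → num A' with A' → id | ε.
L has alternatives sharing prefix 'op': factor to L → op L' with L' → A num | id id.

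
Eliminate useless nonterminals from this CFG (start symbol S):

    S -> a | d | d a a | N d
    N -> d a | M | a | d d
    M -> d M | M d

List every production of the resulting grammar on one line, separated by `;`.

S -> a | d | d a a | N d; N -> d a | a | d d

Generating nonterminals: {N, S}.
Reachable from S after that: {N, S}.
Removed useless symbols: {M} and every production mentioning them.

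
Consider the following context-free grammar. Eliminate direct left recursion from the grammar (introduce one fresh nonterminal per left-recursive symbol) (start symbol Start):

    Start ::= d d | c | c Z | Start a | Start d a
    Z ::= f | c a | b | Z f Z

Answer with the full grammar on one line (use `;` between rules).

Left recursion appears on Start, Z.
For Start: α = {a, d a}, β = {d d, c, c Z}. Rewrite as Start → β Start1 and Start1 → α Start1 | ε.
For Z: α = {f Z}, β = {f, c a, b}. Rewrite as Z → β Z1 and Z1 → α Z1 | ε.

Start ::= d d Start1 | c Start1 | c Z Start1; Z ::= f Z1 | c a Z1 | b Z1; Start1 ::= a Start1 | d a Start1 | ε; Z1 ::= f Z Z1 | ε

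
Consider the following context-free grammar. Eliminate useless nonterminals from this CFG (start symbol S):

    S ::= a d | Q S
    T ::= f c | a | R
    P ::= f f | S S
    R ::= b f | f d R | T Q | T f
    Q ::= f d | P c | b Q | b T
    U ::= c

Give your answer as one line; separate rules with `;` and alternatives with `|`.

S ::= a d | Q S; T ::= f c | a | R; P ::= f f | S S; R ::= b f | f d R | T Q | T f; Q ::= f d | P c | b Q | b T

Generating nonterminals: {P, Q, R, S, T, U}.
Reachable from S after that: {P, Q, R, S, T}.
Removed useless symbols: {U} and every production mentioning them.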